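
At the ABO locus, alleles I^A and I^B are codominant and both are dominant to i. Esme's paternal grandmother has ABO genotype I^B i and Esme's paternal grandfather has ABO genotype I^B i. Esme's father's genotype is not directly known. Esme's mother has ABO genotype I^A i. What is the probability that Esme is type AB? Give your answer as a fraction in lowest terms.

Esme's father's ABO genotype from I^B i × I^B i: 1/4 I^B I^B, 1/2 I^B i, 1/4 i i.
Crossing each possibility with the mother I^A i and summing P(type AB): 1/4·1/2 + 1/2·1/4 + 1/4·0 = 1/4.

1/4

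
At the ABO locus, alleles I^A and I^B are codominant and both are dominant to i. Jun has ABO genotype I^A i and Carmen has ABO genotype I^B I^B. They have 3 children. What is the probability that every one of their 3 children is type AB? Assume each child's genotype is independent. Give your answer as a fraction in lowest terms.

ABO cross I^A i × I^B I^B → 1/2 B, 1/2 AB.
So P(type AB) = 1/2 per child.
All 3 independent: (1/2)^3 = 1/8.

1/8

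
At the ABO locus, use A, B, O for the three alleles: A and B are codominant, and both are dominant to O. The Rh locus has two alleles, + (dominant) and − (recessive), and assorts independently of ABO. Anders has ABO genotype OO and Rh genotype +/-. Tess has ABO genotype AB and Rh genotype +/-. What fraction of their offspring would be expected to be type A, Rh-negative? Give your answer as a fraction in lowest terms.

ABO cross OO × AB → offspring phenotypes: 1/2 A, 1/2 B.
Rh cross +/- × +/- → 3/4 Rh+, 1/4 Rh-.
Independent loci: P(type A, Rh-negative) = 1/2 × 1/4 = 1/8.

1/8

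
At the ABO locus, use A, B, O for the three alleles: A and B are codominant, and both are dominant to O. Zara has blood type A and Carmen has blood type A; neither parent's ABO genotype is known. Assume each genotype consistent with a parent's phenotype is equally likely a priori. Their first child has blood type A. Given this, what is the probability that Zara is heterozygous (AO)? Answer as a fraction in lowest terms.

7/15

Possible genotypes: Zara ∈ {AA, AO}; Carmen ∈ {AA, AO}.
Weight each parental genotype pair by prior × P(type-A child):
  AA × AA: posterior weight 4/15.
  AA × AO: posterior weight 4/15.
  AO × AA: posterior weight 4/15.
  AO × AO: posterior weight 1/5.
Sum the posterior weight over pairs where Zara is AO: 7/15.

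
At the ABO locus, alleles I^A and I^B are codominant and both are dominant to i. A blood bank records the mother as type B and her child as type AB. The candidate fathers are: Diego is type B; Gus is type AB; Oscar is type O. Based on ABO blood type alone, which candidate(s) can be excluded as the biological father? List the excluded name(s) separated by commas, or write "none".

A candidate is excluded only if no genotype consistent with his phenotype could produce a type AB child with a type B mother.
Diego (type B): no genotype consistent with that phenotype can produce a type-AB child with a type-B mother.
Oscar (type O): no genotype consistent with that phenotype can produce a type-AB child with a type-B mother.

Diego, Oscar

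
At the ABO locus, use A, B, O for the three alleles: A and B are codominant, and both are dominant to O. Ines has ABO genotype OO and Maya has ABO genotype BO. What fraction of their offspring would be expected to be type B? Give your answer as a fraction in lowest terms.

1/2

ABO cross OO × BO → offspring phenotypes: 1/2 O, 1/2 B.
So P(type B) = 1/2.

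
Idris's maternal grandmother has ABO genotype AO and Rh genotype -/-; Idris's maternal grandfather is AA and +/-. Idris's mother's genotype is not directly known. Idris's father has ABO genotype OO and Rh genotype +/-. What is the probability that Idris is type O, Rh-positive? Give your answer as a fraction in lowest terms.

Idris's mother's ABO genotype from AO × AA: 1/2 AA, 1/2 AO.
Crossing each possibility with the father OO and summing P(type O): 1/2·0 + 1/2·1/2 = 1/4.
Similarly for Rh via the mother's Rh distribution: P(Rh+) = 5/8.
Independent loci: 1/4 × 5/8 = 5/32.

5/32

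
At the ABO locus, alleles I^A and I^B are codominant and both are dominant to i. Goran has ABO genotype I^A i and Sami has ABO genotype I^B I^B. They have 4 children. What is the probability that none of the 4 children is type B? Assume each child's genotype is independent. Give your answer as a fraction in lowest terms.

ABO cross I^A i × I^B I^B → 1/2 B, 1/2 AB.
So P(type B) = 1/2 per child.
P(not type B) = 1/2 for one child; (1/2)^4 = 1/16.

1/16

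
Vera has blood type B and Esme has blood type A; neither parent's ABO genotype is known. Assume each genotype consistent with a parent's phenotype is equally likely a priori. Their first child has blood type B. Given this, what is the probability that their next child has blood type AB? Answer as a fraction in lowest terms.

Possible genotypes: Vera ∈ {I^B I^B, I^B i}; Esme ∈ {I^A I^A, I^A i}.
Weight each parental genotype pair by prior × P(type-B child):
  I^B I^B × I^A i: posterior weight 2/3; P(next child type AB) = 1/2.
  I^B i × I^A i: posterior weight 1/3; P(next child type AB) = 1/4.
Weighted sum = 5/12.

5/12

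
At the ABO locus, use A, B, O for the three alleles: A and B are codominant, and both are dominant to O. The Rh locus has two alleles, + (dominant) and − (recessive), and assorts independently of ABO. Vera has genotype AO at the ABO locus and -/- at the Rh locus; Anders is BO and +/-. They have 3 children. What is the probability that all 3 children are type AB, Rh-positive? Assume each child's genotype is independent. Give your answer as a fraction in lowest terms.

1/512

ABO cross AO × BO → 1/4 O, 1/4 A, 1/4 B, 1/4 AB.
Rh cross -/- × +/- → 1/2 Rh+, 1/2 Rh-; so P(type AB, Rh-positive) = 1/4 × 1/2 = 1/8 per child.
All 3 independent: (1/8)^3 = 1/512.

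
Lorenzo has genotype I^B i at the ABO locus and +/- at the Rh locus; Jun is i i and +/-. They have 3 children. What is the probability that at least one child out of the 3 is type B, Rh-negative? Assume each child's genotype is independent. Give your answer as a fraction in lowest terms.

ABO cross I^B i × i i → 1/2 O, 1/2 B.
Rh cross +/- × +/- → 3/4 Rh+, 1/4 Rh-; so P(type B, Rh-negative) = 1/2 × 1/4 = 1/8 per child.
P(none) = (7/8)^3 = 343/512; P(at least one) = 1 − 343/512 = 169/512.

169/512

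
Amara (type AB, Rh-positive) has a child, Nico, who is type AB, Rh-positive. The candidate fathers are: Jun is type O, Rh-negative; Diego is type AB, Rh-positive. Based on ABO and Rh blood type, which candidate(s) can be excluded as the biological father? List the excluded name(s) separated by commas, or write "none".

Jun

A candidate is excluded only if no genotype consistent with his phenotype could produce a type AB, Rh-positive child with a type AB, Rh-positive mother.
Jun (type O, Rh-): no genotype consistent with that phenotype can produce a type-AB Rh+ child with a type-AB mother.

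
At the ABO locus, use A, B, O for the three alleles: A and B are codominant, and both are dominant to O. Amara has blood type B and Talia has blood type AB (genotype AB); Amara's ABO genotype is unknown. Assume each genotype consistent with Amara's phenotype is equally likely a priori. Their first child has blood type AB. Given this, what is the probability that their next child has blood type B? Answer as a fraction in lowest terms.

1/2

Possible genotypes: Amara ∈ {BB, BO}; Talia ∈ {AB}.
Weight each parental genotype pair by prior × P(type-AB child):
  BB × AB: posterior weight 2/3; P(next child type B) = 1/2.
  BO × AB: posterior weight 1/3; P(next child type B) = 1/2.
Weighted sum = 1/2.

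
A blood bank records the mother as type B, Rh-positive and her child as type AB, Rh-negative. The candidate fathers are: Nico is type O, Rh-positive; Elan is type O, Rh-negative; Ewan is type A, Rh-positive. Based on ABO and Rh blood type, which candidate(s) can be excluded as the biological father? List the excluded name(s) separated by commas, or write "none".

A candidate is excluded only if no genotype consistent with his phenotype could produce a type AB, Rh-negative child with a type B, Rh-positive mother.
Nico (type O, Rh+): no genotype consistent with that phenotype can produce a type-AB Rh- child with a type-B mother.
Elan (type O, Rh-): no genotype consistent with that phenotype can produce a type-AB Rh- child with a type-B mother.

Nico, Elan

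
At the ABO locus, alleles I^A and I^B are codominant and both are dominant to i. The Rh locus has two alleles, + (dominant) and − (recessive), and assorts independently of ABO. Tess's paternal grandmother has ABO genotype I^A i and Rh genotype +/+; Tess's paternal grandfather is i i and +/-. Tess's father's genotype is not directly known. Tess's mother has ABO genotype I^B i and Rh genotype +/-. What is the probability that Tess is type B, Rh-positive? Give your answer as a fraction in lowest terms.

21/64

Tess's father's ABO genotype from I^A i × i i: 1/2 I^A i, 1/2 i i.
Crossing each possibility with the mother I^B i and summing P(type B): 1/2·1/4 + 1/2·1/2 = 3/8.
Similarly for Rh via the father's Rh distribution: P(Rh+) = 7/8.
Independent loci: 3/8 × 7/8 = 21/64.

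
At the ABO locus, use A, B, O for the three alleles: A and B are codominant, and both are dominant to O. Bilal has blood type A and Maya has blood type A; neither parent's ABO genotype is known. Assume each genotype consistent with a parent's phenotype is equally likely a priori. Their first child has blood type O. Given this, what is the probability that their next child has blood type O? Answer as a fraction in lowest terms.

1/4

Possible genotypes: Bilal ∈ {AA, AO}; Maya ∈ {AA, AO}.
Weight each parental genotype pair by prior × P(type-O child):
  AO × AO: posterior weight 1; P(next child type O) = 1/4.
Weighted sum = 1/4.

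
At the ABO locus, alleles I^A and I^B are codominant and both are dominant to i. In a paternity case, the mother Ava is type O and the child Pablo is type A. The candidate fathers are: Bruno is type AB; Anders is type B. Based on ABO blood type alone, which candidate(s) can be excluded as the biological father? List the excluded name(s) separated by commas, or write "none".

A candidate is excluded only if no genotype consistent with his phenotype could produce a type A child with a type O mother.
Anders (type B): no genotype consistent with that phenotype can produce a type-A child with a type-O mother.

Anders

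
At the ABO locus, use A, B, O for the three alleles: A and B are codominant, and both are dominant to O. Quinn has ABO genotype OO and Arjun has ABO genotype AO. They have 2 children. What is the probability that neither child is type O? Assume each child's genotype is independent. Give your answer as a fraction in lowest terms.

ABO cross OO × AO → 1/2 O, 1/2 A.
So P(type O) = 1/2 per child.
P(not type O) = 1/2 for one child; (1/2)^2 = 1/4.

1/4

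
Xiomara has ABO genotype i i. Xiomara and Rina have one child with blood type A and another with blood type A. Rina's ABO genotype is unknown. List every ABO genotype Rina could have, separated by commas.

I^A I^A, I^A I^B, I^A i

For each candidate genotype of Rina, check whether crossing it with i i can produce every observed child phenotype.
  I^A I^A → possible child types {A} ✓
  I^A I^B → possible child types {A, B} ✓
  I^A i → possible child types {O, A} ✓
  I^B I^B → possible child types {B} ✗
  I^B i → possible child types {O, B} ✗
  i i → possible child types {O} ✗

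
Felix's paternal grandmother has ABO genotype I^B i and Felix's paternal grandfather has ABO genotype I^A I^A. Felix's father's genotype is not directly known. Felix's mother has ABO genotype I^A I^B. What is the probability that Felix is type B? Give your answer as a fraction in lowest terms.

Felix's father's ABO genotype from I^B i × I^A I^A: 1/2 I^A I^B, 1/2 I^A i.
Crossing each possibility with the mother I^A I^B and summing P(type B): 1/2·1/4 + 1/2·1/4 = 1/4.

1/4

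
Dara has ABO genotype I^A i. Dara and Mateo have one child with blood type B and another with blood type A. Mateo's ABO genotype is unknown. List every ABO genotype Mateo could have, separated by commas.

For each candidate genotype of Mateo, check whether crossing it with I^A i can produce every observed child phenotype.
  I^A I^A → possible child types {A} ✗
  I^A I^B → possible child types {A, B, AB} ✓
  I^A i → possible child types {O, A} ✗
  I^B I^B → possible child types {B, AB} ✗
  I^B i → possible child types {O, A, B, AB} ✓
  i i → possible child types {O, A} ✗

I^A I^B, I^B i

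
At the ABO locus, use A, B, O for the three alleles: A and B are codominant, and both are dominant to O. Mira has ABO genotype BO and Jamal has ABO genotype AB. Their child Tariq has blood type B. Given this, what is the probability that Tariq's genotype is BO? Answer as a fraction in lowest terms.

1/2

Cross BO × AB → 1/4 AB, 1/4 AO, 1/4 BB, 1/4 BO.
Type-B genotypes among offspring: BB (1/4), BO (1/4); total 1/2.
P(BO | type B) = (1/4) / (1/2) = 1/2.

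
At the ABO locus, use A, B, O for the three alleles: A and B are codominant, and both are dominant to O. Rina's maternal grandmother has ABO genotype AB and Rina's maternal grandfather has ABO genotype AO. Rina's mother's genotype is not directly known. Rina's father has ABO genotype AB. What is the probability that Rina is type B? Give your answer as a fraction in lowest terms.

1/4

Rina's mother's ABO genotype from AB × AO: 1/4 AA, 1/4 AB, 1/4 AO, 1/4 BO.
Crossing each possibility with the father AB and summing P(type B): 1/4·0 + 1/4·1/4 + 1/4·1/4 + 1/4·1/2 = 1/4.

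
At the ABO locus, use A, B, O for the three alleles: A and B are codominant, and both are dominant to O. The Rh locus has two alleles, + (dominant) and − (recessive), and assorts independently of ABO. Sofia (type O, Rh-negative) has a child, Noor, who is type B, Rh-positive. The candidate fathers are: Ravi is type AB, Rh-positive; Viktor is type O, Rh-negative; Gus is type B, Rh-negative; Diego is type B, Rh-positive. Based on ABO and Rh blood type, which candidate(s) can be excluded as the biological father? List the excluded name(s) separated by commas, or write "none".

Viktor, Gus

A candidate is excluded only if no genotype consistent with his phenotype could produce a type B, Rh-positive child with a type O, Rh-negative mother.
Viktor (type O, Rh-): no genotype consistent with that phenotype can produce a type-B Rh+ child with a type-O mother.
Gus (type B, Rh-): no genotype consistent with that phenotype can produce a type-B Rh+ child with a type-O mother.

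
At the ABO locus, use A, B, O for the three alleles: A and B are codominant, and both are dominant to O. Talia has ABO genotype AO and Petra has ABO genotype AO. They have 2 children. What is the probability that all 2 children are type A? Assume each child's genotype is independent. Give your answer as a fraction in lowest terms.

9/16

ABO cross AO × AO → 1/4 O, 3/4 A.
So P(type A) = 3/4 per child.
All 2 independent: (3/4)^2 = 9/16.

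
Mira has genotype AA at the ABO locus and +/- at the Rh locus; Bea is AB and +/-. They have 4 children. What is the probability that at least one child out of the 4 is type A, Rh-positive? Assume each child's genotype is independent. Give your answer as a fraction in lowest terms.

3471/4096

ABO cross AA × AB → 1/2 A, 1/2 AB.
Rh cross +/- × +/- → 3/4 Rh+, 1/4 Rh-; so P(type A, Rh-positive) = 1/2 × 3/4 = 3/8 per child.
P(none) = (5/8)^4 = 625/4096; P(at least one) = 1 − 625/4096 = 3471/4096.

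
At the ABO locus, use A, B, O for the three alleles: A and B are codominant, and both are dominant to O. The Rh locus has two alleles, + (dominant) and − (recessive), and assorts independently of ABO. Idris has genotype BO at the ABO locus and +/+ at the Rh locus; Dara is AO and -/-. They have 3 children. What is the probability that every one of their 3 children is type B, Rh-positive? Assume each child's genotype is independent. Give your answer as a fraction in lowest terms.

1/64

ABO cross BO × AO → 1/4 O, 1/4 A, 1/4 B, 1/4 AB.
Rh cross +/+ × -/- → 1 Rh+; so P(type B, Rh-positive) = 1/4 × 1 = 1/4 per child.
All 3 independent: (1/4)^3 = 1/64.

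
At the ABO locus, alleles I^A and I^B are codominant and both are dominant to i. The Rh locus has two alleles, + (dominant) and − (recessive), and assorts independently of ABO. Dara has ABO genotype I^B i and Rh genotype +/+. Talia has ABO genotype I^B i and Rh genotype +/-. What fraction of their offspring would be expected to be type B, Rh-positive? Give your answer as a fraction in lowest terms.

3/4

ABO cross I^B i × I^B i → offspring phenotypes: 1/4 O, 3/4 B.
Rh cross +/+ × +/- → 1 Rh+.
Independent loci: P(type B, Rh-positive) = 3/4 × 1 = 3/4.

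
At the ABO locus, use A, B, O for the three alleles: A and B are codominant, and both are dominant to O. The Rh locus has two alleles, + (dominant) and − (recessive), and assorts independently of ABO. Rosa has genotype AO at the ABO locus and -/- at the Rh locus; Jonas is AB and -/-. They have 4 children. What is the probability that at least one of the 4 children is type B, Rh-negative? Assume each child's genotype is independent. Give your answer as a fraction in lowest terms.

ABO cross AO × AB → 1/2 A, 1/4 B, 1/4 AB.
Rh cross -/- × -/- → 1 Rh-; so P(type B, Rh-negative) = 1/4 × 1 = 1/4 per child.
P(none) = (3/4)^4 = 81/256; P(at least one) = 1 − 81/256 = 175/256.

175/256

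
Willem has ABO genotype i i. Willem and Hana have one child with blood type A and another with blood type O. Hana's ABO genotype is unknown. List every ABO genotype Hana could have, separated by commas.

I^A i

For each candidate genotype of Hana, check whether crossing it with i i can produce every observed child phenotype.
  I^A I^A → possible child types {A} ✗
  I^A I^B → possible child types {A, B} ✗
  I^A i → possible child types {O, A} ✓
  I^B I^B → possible child types {B} ✗
  I^B i → possible child types {O, B} ✗
  i i → possible child types {O} ✗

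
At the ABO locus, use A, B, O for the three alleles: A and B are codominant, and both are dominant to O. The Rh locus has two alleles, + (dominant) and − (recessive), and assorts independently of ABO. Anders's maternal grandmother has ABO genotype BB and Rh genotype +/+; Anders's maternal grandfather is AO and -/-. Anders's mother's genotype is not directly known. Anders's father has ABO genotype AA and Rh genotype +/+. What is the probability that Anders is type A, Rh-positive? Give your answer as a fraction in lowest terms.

Anders's mother's ABO genotype from BB × AO: 1/2 AB, 1/2 BO.
Crossing each possibility with the father AA and summing P(type A): 1/2·1/2 + 1/2·1/2 = 1/2.
Similarly for Rh via the mother's Rh distribution: P(Rh+) = 1.
Independent loci: 1/2 × 1 = 1/2.

1/2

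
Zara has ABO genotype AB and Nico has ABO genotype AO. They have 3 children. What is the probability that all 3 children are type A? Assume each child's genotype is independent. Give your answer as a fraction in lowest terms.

1/8

ABO cross AB × AO → 1/2 A, 1/4 B, 1/4 AB.
So P(type A) = 1/2 per child.
All 3 independent: (1/2)^3 = 1/8.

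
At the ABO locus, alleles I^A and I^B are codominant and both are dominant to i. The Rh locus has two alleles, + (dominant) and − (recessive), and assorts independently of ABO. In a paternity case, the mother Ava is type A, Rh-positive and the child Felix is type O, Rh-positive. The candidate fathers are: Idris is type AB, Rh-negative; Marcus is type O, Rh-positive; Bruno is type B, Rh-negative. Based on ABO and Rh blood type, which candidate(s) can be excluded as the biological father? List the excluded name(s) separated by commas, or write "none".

Idris

A candidate is excluded only if no genotype consistent with his phenotype could produce a type O, Rh-positive child with a type A, Rh-positive mother.
Idris (type AB, Rh-): no genotype consistent with that phenotype can produce a type-O Rh+ child with a type-A mother.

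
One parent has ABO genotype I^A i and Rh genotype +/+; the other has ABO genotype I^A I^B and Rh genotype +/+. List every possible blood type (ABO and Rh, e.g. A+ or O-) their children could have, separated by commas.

A+, B+, AB+

Gametes from I^A i × I^A I^B give offspring ABO genotypes I^A I^A, I^A I^B, I^A i, I^B i, i.e. phenotypes A, B, AB.
Rh cross +/+ × +/+ → phenotypes Rh+.
Combining independently: A+, B+, AB+.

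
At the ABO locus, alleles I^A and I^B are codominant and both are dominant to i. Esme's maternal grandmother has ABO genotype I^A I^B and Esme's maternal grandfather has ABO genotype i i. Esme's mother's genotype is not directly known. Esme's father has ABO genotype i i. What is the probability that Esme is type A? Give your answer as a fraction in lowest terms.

1/4

Esme's mother's ABO genotype from I^A I^B × i i: 1/2 I^A i, 1/2 I^B i.
Crossing each possibility with the father i i and summing P(type A): 1/2·1/2 + 1/2·0 = 1/4.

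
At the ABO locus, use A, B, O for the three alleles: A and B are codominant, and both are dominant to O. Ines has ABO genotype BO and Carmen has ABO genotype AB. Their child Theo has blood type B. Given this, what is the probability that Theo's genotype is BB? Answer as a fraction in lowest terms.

1/2

Cross BO × AB → 1/4 AB, 1/4 AO, 1/4 BB, 1/4 BO.
Type-B genotypes among offspring: BB (1/4), BO (1/4); total 1/2.
P(BB | type B) = (1/4) / (1/2) = 1/2.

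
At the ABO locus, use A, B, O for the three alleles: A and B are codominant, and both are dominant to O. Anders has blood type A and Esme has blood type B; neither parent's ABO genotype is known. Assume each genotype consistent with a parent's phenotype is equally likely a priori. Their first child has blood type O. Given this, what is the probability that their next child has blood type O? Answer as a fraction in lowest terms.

Possible genotypes: Anders ∈ {AA, AO}; Esme ∈ {BB, BO}.
Weight each parental genotype pair by prior × P(type-O child):
  AO × BO: posterior weight 1; P(next child type O) = 1/4.
Weighted sum = 1/4.

1/4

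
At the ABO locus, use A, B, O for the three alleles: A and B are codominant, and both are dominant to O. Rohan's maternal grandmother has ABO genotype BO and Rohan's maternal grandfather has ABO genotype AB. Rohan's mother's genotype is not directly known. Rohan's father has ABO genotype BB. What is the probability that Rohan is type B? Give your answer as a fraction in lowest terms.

Rohan's mother's ABO genotype from BO × AB: 1/4 AB, 1/4 AO, 1/4 BB, 1/4 BO.
Crossing each possibility with the father BB and summing P(type B): 1/4·1/2 + 1/4·1/2 + 1/4·1 + 1/4·1 = 3/4.

3/4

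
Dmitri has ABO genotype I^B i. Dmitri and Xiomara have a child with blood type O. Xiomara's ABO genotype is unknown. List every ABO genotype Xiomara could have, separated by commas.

I^A i, I^B i, i i

For each candidate genotype of Xiomara, check whether crossing it with I^B i can produce every observed child phenotype.
  I^A I^A → possible child types {A, AB} ✗
  I^A I^B → possible child types {A, B, AB} ✗
  I^A i → possible child types {O, A, B, AB} ✓
  I^B I^B → possible child types {B} ✗
  I^B i → possible child types {O, B} ✓
  i i → possible child types {O, B} ✓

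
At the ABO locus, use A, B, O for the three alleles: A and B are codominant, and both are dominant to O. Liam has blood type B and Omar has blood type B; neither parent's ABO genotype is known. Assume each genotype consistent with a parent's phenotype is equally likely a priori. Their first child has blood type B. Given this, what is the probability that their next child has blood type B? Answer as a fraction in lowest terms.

Possible genotypes: Liam ∈ {BB, BO}; Omar ∈ {BB, BO}.
Weight each parental genotype pair by prior × P(type-B child):
  BB × BB: posterior weight 4/15; P(next child type B) = 1.
  BB × BO: posterior weight 4/15; P(next child type B) = 1.
  BO × BB: posterior weight 4/15; P(next child type B) = 1.
  BO × BO: posterior weight 1/5; P(next child type B) = 3/4.
Weighted sum = 19/20.

19/20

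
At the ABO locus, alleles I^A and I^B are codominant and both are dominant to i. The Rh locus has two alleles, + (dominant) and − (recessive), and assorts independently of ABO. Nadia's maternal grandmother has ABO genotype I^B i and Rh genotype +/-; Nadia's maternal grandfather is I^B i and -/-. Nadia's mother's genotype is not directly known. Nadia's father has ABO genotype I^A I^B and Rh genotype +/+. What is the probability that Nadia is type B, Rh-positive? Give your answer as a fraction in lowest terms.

Nadia's mother's ABO genotype from I^B i × I^B i: 1/4 I^B I^B, 1/2 I^B i, 1/4 i i.
Crossing each possibility with the father I^A I^B and summing P(type B): 1/4·1/2 + 1/2·1/2 + 1/4·1/2 = 1/2.
Similarly for Rh via the mother's Rh distribution: P(Rh+) = 1.
Independent loci: 1/2 × 1 = 1/2.

1/2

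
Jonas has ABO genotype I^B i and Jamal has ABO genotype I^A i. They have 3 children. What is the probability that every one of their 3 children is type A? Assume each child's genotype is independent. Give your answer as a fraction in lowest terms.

ABO cross I^B i × I^A i → 1/4 O, 1/4 A, 1/4 B, 1/4 AB.
So P(type A) = 1/4 per child.
All 3 independent: (1/4)^3 = 1/64.

1/64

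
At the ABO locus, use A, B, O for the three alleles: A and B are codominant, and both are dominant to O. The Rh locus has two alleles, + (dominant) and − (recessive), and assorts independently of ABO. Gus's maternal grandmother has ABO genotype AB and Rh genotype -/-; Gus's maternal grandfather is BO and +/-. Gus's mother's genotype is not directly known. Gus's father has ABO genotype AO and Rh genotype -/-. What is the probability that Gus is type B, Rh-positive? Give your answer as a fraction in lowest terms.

Gus's mother's ABO genotype from AB × BO: 1/4 AB, 1/4 AO, 1/4 BB, 1/4 BO.
Crossing each possibility with the father AO and summing P(type B): 1/4·1/4 + 1/4·0 + 1/4·1/2 + 1/4·1/4 = 1/4.
Similarly for Rh via the mother's Rh distribution: P(Rh+) = 1/4.
Independent loci: 1/4 × 1/4 = 1/16.

1/16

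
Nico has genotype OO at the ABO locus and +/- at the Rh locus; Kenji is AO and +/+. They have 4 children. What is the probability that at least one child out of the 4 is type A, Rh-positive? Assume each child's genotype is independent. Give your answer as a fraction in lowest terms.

ABO cross OO × AO → 1/2 O, 1/2 A.
Rh cross +/- × +/+ → 1 Rh+; so P(type A, Rh-positive) = 1/2 × 1 = 1/2 per child.
P(none) = (1/2)^4 = 1/16; P(at least one) = 1 − 1/16 = 15/16.

15/16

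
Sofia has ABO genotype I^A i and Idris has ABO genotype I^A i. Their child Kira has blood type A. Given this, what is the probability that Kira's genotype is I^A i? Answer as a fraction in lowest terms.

2/3

Cross I^A i × I^A i → 1/4 I^A I^A, 1/2 I^A i, 1/4 i i.
Type-A genotypes among offspring: I^A I^A (1/4), I^A i (1/2); total 3/4.
P(I^A i | type A) = (1/2) / (3/4) = 2/3.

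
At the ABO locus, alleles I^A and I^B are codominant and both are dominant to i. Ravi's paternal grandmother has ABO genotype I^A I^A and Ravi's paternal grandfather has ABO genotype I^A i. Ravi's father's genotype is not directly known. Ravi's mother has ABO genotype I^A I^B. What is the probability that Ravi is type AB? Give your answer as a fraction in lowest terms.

Ravi's father's ABO genotype from I^A I^A × I^A i: 1/2 I^A I^A, 1/2 I^A i.
Crossing each possibility with the mother I^A I^B and summing P(type AB): 1/2·1/2 + 1/2·1/4 = 3/8.

3/8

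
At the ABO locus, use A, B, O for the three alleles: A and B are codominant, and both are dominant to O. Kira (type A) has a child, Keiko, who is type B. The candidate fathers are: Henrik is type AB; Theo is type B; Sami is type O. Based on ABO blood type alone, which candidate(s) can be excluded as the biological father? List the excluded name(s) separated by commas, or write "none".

Sami

A candidate is excluded only if no genotype consistent with his phenotype could produce a type B child with a type A mother.
Sami (type O): no genotype consistent with that phenotype can produce a type-B child with a type-A mother.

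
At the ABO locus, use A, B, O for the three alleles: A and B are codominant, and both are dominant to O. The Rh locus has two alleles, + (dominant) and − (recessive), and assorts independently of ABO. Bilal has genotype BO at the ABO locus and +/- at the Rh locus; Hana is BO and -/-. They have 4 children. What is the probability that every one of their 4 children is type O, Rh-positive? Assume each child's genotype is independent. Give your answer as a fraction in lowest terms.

1/4096

ABO cross BO × BO → 1/4 O, 3/4 B.
Rh cross +/- × -/- → 1/2 Rh+, 1/2 Rh-; so P(type O, Rh-positive) = 1/4 × 1/2 = 1/8 per child.
All 4 independent: (1/8)^4 = 1/4096.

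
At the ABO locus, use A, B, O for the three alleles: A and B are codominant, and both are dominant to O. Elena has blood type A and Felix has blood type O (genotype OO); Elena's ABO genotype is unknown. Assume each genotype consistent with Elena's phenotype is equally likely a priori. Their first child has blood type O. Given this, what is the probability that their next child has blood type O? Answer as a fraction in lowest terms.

Possible genotypes: Elena ∈ {AA, AO}; Felix ∈ {OO}.
Weight each parental genotype pair by prior × P(type-O child):
  AO × OO: posterior weight 1; P(next child type O) = 1/2.
Weighted sum = 1/2.

1/2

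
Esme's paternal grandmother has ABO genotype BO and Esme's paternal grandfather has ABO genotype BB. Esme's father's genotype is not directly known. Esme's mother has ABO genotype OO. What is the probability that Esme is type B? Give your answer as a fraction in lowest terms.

Esme's father's ABO genotype from BO × BB: 1/2 BB, 1/2 BO.
Crossing each possibility with the mother OO and summing P(type B): 1/2·1 + 1/2·1/2 = 3/4.

3/4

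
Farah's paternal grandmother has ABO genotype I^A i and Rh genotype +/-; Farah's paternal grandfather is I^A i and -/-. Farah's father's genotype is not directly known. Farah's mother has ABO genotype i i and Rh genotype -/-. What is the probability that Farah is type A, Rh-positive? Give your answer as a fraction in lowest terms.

Farah's father's ABO genotype from I^A i × I^A i: 1/4 I^A I^A, 1/2 I^A i, 1/4 i i.
Crossing each possibility with the mother i i and summing P(type A): 1/4·1 + 1/2·1/2 + 1/4·0 = 1/2.
Similarly for Rh via the father's Rh distribution: P(Rh+) = 1/4.
Independent loci: 1/2 × 1/4 = 1/8.

1/8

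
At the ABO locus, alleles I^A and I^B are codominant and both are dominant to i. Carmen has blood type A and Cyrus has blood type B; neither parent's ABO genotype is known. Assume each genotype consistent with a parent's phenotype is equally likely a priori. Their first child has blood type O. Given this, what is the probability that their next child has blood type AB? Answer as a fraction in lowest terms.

Possible genotypes: Carmen ∈ {I^A I^A, I^A i}; Cyrus ∈ {I^B I^B, I^B i}.
Weight each parental genotype pair by prior × P(type-O child):
  I^A i × I^B i: posterior weight 1; P(next child type AB) = 1/4.
Weighted sum = 1/4.

1/4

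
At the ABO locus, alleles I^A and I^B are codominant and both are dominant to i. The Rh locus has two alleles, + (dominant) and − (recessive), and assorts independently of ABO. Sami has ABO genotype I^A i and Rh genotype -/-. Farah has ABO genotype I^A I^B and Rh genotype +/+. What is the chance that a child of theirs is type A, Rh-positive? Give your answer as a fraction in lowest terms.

ABO cross I^A i × I^A I^B → offspring phenotypes: 1/2 A, 1/4 B, 1/4 AB.
Rh cross -/- × +/+ → 1 Rh+.
Independent loci: P(type A, Rh-positive) = 1/2 × 1 = 1/2.

1/2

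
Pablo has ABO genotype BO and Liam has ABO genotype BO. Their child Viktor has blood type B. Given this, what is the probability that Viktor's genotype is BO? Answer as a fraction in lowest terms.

Cross BO × BO → 1/4 BB, 1/2 BO, 1/4 OO.
Type-B genotypes among offspring: BB (1/4), BO (1/2); total 3/4.
P(BO | type B) = (1/2) / (3/4) = 2/3.

2/3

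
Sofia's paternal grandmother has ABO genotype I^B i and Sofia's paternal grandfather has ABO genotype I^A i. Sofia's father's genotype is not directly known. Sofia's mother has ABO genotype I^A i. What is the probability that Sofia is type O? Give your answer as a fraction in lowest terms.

Sofia's father's ABO genotype from I^B i × I^A i: 1/4 I^A I^B, 1/4 I^A i, 1/4 I^B i, 1/4 i i.
Crossing each possibility with the mother I^A i and summing P(type O): 1/4·0 + 1/4·1/4 + 1/4·1/4 + 1/4·1/2 = 1/4.

1/4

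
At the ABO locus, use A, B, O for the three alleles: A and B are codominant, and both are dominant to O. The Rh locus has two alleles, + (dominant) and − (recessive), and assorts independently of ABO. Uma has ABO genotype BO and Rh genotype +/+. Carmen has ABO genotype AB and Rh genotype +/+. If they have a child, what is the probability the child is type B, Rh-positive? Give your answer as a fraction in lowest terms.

ABO cross BO × AB → offspring phenotypes: 1/4 A, 1/2 B, 1/4 AB.
Rh cross +/+ × +/+ → 1 Rh+.
Independent loci: P(type B, Rh-positive) = 1/2 × 1 = 1/2.

1/2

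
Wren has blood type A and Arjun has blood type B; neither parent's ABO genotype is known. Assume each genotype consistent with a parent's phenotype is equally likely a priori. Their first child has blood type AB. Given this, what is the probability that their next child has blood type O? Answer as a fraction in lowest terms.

Possible genotypes: Wren ∈ {AA, AO}; Arjun ∈ {BB, BO}.
Weight each parental genotype pair by prior × P(type-AB child):
  AA × BB: posterior weight 4/9; P(next child type O) = 0.
  AA × BO: posterior weight 2/9; P(next child type O) = 0.
  AO × BB: posterior weight 2/9; P(next child type O) = 0.
  AO × BO: posterior weight 1/9; P(next child type O) = 1/4.
Weighted sum = 1/36.

1/36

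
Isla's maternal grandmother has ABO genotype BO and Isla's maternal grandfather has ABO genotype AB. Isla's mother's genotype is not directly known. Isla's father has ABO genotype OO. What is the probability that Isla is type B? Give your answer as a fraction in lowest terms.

1/2

Isla's mother's ABO genotype from BO × AB: 1/4 AB, 1/4 AO, 1/4 BB, 1/4 BO.
Crossing each possibility with the father OO and summing P(type B): 1/4·1/2 + 1/4·0 + 1/4·1 + 1/4·1/2 = 1/2.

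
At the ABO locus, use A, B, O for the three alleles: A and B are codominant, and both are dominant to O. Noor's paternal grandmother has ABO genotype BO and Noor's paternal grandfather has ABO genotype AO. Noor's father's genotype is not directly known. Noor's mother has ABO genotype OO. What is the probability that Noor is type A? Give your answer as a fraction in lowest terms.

Noor's father's ABO genotype from BO × AO: 1/4 AB, 1/4 AO, 1/4 BO, 1/4 OO.
Crossing each possibility with the mother OO and summing P(type A): 1/4·1/2 + 1/4·1/2 + 1/4·0 + 1/4·0 = 1/4.

1/4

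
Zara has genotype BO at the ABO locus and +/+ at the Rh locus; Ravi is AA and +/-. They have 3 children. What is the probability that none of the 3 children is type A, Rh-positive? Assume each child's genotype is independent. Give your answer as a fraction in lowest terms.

ABO cross BO × AA → 1/2 A, 1/2 AB.
Rh cross +/+ × +/- → 1 Rh+; so P(type A, Rh-positive) = 1/2 × 1 = 1/2 per child.
P(not type A, Rh-positive) = 1/2 for one child; (1/2)^3 = 1/8.

1/8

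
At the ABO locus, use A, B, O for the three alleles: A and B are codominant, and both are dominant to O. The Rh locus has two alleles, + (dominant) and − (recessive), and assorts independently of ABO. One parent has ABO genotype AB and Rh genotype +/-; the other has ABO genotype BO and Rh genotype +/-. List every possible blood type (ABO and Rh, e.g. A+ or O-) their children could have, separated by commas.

A+, A-, B+, B-, AB+, AB-

Gametes from AB × BO give offspring ABO genotypes AB, AO, BB, BO, i.e. phenotypes A, B, AB.
Rh cross +/- × +/- → phenotypes Rh+, Rh-.
Combining independently: A+, A-, B+, B-, AB+, AB-.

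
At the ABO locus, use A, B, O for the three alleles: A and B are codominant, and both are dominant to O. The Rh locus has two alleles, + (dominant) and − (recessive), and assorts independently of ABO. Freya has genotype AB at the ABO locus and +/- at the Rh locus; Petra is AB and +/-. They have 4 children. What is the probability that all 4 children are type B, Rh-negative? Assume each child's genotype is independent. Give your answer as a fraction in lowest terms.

ABO cross AB × AB → 1/4 A, 1/4 B, 1/2 AB.
Rh cross +/- × +/- → 3/4 Rh+, 1/4 Rh-; so P(type B, Rh-negative) = 1/4 × 1/4 = 1/16 per child.
All 4 independent: (1/16)^4 = 1/65536.

1/65536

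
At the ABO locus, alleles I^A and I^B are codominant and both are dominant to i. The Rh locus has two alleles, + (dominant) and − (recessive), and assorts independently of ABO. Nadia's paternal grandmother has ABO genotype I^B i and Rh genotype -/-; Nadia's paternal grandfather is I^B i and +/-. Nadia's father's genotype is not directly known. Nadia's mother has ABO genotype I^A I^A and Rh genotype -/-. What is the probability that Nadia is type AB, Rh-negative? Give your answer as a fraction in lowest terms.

3/8

Nadia's father's ABO genotype from I^B i × I^B i: 1/4 I^B I^B, 1/2 I^B i, 1/4 i i.
Crossing each possibility with the mother I^A I^A and summing P(type AB): 1/4·1 + 1/2·1/2 + 1/4·0 = 1/2.
Similarly for Rh via the father's Rh distribution: P(Rh-) = 3/4.
Independent loci: 1/2 × 3/4 = 3/8.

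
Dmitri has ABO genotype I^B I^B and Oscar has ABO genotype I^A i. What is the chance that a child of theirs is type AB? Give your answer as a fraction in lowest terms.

1/2

ABO cross I^B I^B × I^A i → offspring phenotypes: 1/2 B, 1/2 AB.
So P(type AB) = 1/2.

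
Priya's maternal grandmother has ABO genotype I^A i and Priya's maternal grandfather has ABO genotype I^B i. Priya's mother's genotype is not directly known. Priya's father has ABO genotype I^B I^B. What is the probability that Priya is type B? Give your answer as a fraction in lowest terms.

Priya's mother's ABO genotype from I^A i × I^B i: 1/4 I^A I^B, 1/4 I^A i, 1/4 I^B i, 1/4 i i.
Crossing each possibility with the father I^B I^B and summing P(type B): 1/4·1/2 + 1/4·1/2 + 1/4·1 + 1/4·1 = 3/4.

3/4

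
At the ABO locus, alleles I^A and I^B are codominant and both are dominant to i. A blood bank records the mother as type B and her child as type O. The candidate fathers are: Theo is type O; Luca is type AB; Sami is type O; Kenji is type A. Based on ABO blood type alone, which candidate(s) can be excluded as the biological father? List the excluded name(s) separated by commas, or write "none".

Luca

A candidate is excluded only if no genotype consistent with his phenotype could produce a type O child with a type B mother.
Luca (type AB): no genotype consistent with that phenotype can produce a type-O child with a type-B mother.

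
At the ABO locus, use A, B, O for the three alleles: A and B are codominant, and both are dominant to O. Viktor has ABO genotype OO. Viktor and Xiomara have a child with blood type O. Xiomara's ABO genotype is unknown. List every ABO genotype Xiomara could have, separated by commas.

AO, BO, OO

For each candidate genotype of Xiomara, check whether crossing it with OO can produce every observed child phenotype.
  AA → possible child types {A} ✗
  AB → possible child types {A, B} ✗
  AO → possible child types {O, A} ✓
  BB → possible child types {B} ✗
  BO → possible child types {O, B} ✓
  OO → possible child types {O} ✓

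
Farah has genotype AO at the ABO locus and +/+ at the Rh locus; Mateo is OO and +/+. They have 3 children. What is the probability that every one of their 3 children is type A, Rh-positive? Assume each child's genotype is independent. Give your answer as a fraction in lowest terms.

1/8

ABO cross AO × OO → 1/2 O, 1/2 A.
Rh cross +/+ × +/+ → 1 Rh+; so P(type A, Rh-positive) = 1/2 × 1 = 1/2 per child.
All 3 independent: (1/2)^3 = 1/8.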